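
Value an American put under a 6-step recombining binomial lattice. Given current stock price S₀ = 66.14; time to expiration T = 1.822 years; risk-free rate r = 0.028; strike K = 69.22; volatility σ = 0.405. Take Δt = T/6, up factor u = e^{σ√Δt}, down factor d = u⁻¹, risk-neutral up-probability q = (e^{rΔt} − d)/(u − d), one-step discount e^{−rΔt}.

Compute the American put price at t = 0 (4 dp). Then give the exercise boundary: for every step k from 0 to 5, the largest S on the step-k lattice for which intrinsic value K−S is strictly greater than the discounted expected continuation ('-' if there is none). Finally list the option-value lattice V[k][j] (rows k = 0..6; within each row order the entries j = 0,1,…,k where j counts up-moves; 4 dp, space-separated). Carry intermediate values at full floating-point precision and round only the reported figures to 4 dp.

params: Δt=0.30367 u=1.25004 d=0.79997 q=0.46341 e^(-rΔt)=0.99153
t_6 payoffs: 51.8855 42.1329 26.8934 3.0800 0.0000 0.0000 0.0000
t_5: node(5,0) S=21.6689 payoff=47.5511 vs cont=46.9650 → 47.5511 [stop]  node(5,1) S=33.8601 payoff=35.3599 vs cont=34.7739 → 35.3599 [stop]  node(5,2) S=52.9101 payoff=16.3099 vs cont=15.7238 → 16.3099 [stop]  node(5,3) S=82.6779 payoff=0.0000 vs cont=1.6387 → 1.6387 [wait]  node(5,4) S=129.1935 payoff=0.0000 vs cont=0.0000 → 0.0000 [wait]  node(5,5) S=201.8792 payoff=0.0000 vs cont=0.0000 → 0.0000 [wait]  ⇒ S*(5)=52.9101
t_4: node(4,0) S=27.0871 payoff=42.1329 vs cont=41.5469 → 42.1329 [stop]  node(4,1) S=42.3266 payoff=26.8934 vs cont=26.3074 → 26.8934 [stop]  node(4,2) S=66.1400 payoff=3.0800 vs cont=9.4306 → 9.4306 [wait]  node(4,3) S=103.3511 payoff=0.0000 vs cont=0.8719 → 0.8719 [wait]  node(4,4) S=161.4976 payoff=0.0000 vs cont=0.0000 → 0.0000 [wait]  ⇒ S*(4)=42.3266
t_3: node(3,0) S=33.8601 payoff=35.3599 vs cont=34.7739 → 35.3599 [stop]  node(3,1) S=52.9101 payoff=16.3099 vs cont=18.6418 → 18.6418 [wait]  node(3,2) S=82.6779 payoff=0.0000 vs cont=5.4182 → 5.4182 [wait]  node(3,3) S=129.1935 payoff=0.0000 vs cont=0.4639 → 0.4639 [wait]  ⇒ S*(3)=33.8601
t_2: node(2,0) S=42.3266 payoff=26.8934 vs cont=27.3788 → 27.3788 [wait]  node(2,1) S=66.1400 payoff=3.0800 vs cont=12.4079 → 12.4079 [wait]  node(2,2) S=103.3511 payoff=0.0000 vs cont=3.0959 → 3.0959 [wait]  ⇒ S*(2)=-
t_1: node(1,0) S=52.9101 payoff=16.3099 vs cont=20.2681 → 20.2681 [wait]  node(1,1) S=82.6779 payoff=0.0000 vs cont=8.0241 → 8.0241 [wait]  ⇒ S*(1)=-
t_0: node(0,0) S=66.1400 payoff=3.0800 vs cont=14.4706 → 14.4706 [wait]  ⇒ S*(0)=-

price = 14.4706
boundary = - - - 33.8601 42.3266 52.9101
tree:
14.4706
20.2681 8.0241
27.3788 12.4079 3.0959
35.3599 18.6418 5.4182 0.4639
42.1329 26.8934 9.4306 0.8719 0.0000
47.5511 35.3599 16.3099 1.6387 0.0000 0.0000
51.8855 42.1329 26.8934 3.0800 0.0000 0.0000 0.0000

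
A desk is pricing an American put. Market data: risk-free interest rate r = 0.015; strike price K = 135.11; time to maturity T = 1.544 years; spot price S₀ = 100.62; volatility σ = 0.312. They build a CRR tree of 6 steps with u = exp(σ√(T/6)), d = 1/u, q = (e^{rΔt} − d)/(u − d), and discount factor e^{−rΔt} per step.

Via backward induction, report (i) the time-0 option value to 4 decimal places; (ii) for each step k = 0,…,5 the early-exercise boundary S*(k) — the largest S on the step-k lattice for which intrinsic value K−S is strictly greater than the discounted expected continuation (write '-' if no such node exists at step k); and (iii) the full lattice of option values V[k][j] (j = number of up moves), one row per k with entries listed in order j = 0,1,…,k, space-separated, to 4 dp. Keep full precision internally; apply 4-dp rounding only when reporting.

Δt=0.25733  u=1.17148  d=0.85362  q=0.47268  discount=0.99615
step 6 (expiry): payoffs max(K−S,0) = 96.1817 81.6857 61.7919 34.4900 0.0000 0.0000 0.0000
step 5: (k=5,j=0): S=45.6039, (K−S)⁺=89.5061, hold=88.9856 ⇒ V=89.5061 exercise | (k=5,j=1): S=62.5857, (K−S)⁺=72.5243, hold=72.0038 ⇒ V=72.5243 exercise | (k=5,j=2): S=85.8910, (K−S)⁺=49.2190, hold=48.6984 ⇒ V=49.2190 exercise | (k=5,j=3): S=117.8747, (K−S)⁺=17.2353, hold=18.1171 ⇒ V=18.1171 continue | (k=5,j=4): S=161.7684, (K−S)⁺=0.0000, hold=0.0000 ⇒ V=0.0000 continue | (k=5,j=5): S=222.0069, (K−S)⁺=0.0000, hold=0.0000 ⇒ V=0.0000 continue  boundary S*=85.8910
step 4: (k=4,j=0): S=53.4243, (K−S)⁺=81.6857, hold=81.1652 ⇒ V=81.6857 exercise | (k=4,j=1): S=73.3181, (K−S)⁺=61.7919, hold=61.2713 ⇒ V=61.7919 exercise | (k=4,j=2): S=100.6200, (K−S)⁺=34.4900, hold=34.3847 ⇒ V=34.4900 exercise | (k=4,j=3): S=138.0884, (K−S)⁺=0.0000, hold=9.5167 ⇒ V=9.5167 continue | (k=4,j=4): S=189.5091, (K−S)⁺=0.0000, hold=0.0000 ⇒ V=0.0000 continue  boundary S*=100.6200
step 3: (k=3,j=0): S=62.5857, (K−S)⁺=72.5243, hold=72.0038 ⇒ V=72.5243 exercise | (k=3,j=1): S=85.8910, (K−S)⁺=49.2190, hold=48.6984 ⇒ V=49.2190 exercise | (k=3,j=2): S=117.8747, (K−S)⁺=17.2353, hold=22.5982 ⇒ V=22.5982 continue | (k=3,j=3): S=161.7684, (K−S)⁺=0.0000, hold=4.9990 ⇒ V=4.9990 continue  boundary S*=85.8910
step 2: (k=2,j=0): S=73.3181, (K−S)⁺=61.7919, hold=61.2713 ⇒ V=61.7919 exercise | (k=2,j=1): S=100.6200, (K−S)⁺=34.4900, hold=36.4947 ⇒ V=36.4947 continue | (k=2,j=2): S=138.0884, (K−S)⁺=0.0000, hold=14.2244 ⇒ V=14.2244 continue  boundary S*=73.3181
step 1: (k=1,j=0): S=85.8910, (K−S)⁺=49.2190, hold=49.6424 ⇒ V=49.6424 continue | (k=1,j=1): S=117.8747, (K−S)⁺=17.2353, hold=25.8679 ⇒ V=25.8679 continue  boundary S*=-
step 0: (k=0,j=0): S=100.6200, (K−S)⁺=34.4900, hold=38.2566 ⇒ V=38.2566 continue  boundary S*=-

price = 38.2566
boundary = - - 73.3181 85.8910 100.6200 85.8910
tree:
38.2566
49.6424 25.8679
61.7919 36.4947 14.2244
72.5243 49.2190 22.5982 4.9990
81.6857 61.7919 34.4900 9.5167 0.0000
89.5061 72.5243 49.2190 18.1171 0.0000 0.0000
96.1817 81.6857 61.7919 34.4900 0.0000 0.0000 0.0000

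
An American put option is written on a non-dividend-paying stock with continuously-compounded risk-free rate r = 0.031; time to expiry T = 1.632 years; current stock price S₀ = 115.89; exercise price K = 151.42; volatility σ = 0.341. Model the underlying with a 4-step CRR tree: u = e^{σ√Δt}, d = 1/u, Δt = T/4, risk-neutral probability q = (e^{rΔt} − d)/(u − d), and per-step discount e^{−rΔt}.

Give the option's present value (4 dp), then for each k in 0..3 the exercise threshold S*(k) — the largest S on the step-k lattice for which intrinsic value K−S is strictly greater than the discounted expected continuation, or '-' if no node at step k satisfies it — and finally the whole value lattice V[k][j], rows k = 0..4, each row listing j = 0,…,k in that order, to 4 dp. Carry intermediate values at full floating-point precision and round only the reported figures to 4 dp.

params: Δt=0.40800 u=1.24335 d=0.80428 q=0.47475 e^(-rΔt)=0.98743
t_4 payoffs: 102.9285 76.4555 35.5300 0.0000 0.0000
t_3: node(3,0) S=60.2921 payoff=91.1279 vs cont=89.2248 → 91.1279 [stop]  node(3,1) S=93.2075 payoff=58.2125 vs cont=56.3094 → 58.2125 [stop]  node(3,2) S=144.0924 payoff=7.3276 vs cont=18.4276 → 18.4276 [wait]  node(3,3) S=222.7570 payoff=0.0000 vs cont=0.0000 → 0.0000 [wait]  ⇒ S*(3)=93.2075
t_2: node(2,0) S=74.9645 payoff=76.4555 vs cont=74.5524 → 76.4555 [stop]  node(2,1) S=115.8900 payoff=35.5300 vs cont=38.8304 → 38.8304 [wait]  node(2,2) S=179.1580 payoff=0.0000 vs cont=9.5575 → 9.5575 [wait]  ⇒ S*(2)=74.9645
t_1: node(1,0) S=93.2075 payoff=58.2125 vs cont=57.8566 → 58.2125 [stop]  node(1,1) S=144.0924 payoff=7.3276 vs cont=24.6197 → 24.6197 [wait]  ⇒ S*(1)=93.2075
t_0: node(0,0) S=115.8900 payoff=35.5300 vs cont=41.7331 → 41.7331 [wait]  ⇒ S*(0)=-

price = 41.7331
boundary = - 93.2075 74.9645 93.2075
tree:
41.7331
58.2125 24.6197
76.4555 38.8304 9.5575
91.1279 58.2125 18.4276 0.0000
102.9285 76.4555 35.5300 0.0000 0.0000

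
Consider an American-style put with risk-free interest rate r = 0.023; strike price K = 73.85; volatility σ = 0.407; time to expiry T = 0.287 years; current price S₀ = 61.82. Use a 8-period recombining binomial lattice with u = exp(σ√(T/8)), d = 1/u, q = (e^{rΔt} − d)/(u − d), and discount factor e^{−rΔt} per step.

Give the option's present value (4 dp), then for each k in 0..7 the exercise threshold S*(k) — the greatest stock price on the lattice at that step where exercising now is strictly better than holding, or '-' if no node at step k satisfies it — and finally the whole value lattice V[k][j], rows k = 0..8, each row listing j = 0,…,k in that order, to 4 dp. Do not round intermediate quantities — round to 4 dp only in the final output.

price = 13.4551
boundary = - - - 49.0559 52.9872 57.2334 61.8200 66.7741
tree:
13.4551
17.0279 9.7005
20.8811 12.9831 6.2465
24.7941 16.7797 8.9912 3.3552
28.4336 20.8628 12.4912 5.3061 1.2983
31.8032 24.7941 16.6166 8.1509 2.3075 0.2335
34.9227 28.4336 20.8628 12.0300 4.0635 0.4548 0.0000
37.8108 31.8032 24.7941 16.6166 7.0759 0.8856 0.0000 0.0000
40.4847 34.9227 28.4336 20.8628 12.0300 1.7247 0.0000 0.0000 0.0000

params: Δt=0.03587 u=1.08014 d=0.92581 q=0.48609 e^(-rΔt)=0.99918
t_8 payoffs: 40.4847 34.9227 28.4336 20.8628 12.0300 1.7247 0.0000 0.0000 0.0000
t_7: node(7,0) S=36.0392 payoff=37.8108 vs cont=37.7499 → 37.8108 [stop]  node(7,1) S=42.0468 payoff=31.8032 vs cont=31.7423 → 31.8032 [stop]  node(7,2) S=49.0559 payoff=24.7941 vs cont=24.7332 → 24.7941 [stop]  node(7,3) S=57.2334 payoff=16.6166 vs cont=16.5557 → 16.6166 [stop]  node(7,4) S=66.7741 payoff=7.0759 vs cont=7.0150 → 7.0759 [stop]  node(7,5) S=77.9052 payoff=0.0000 vs cont=0.8856 → 0.8856 [wait]  node(7,6) S=90.8918 payoff=0.0000 vs cont=0.0000 → 0.0000 [wait]  node(7,7) S=106.0433 payoff=0.0000 vs cont=0.0000 → 0.0000 [wait]  ⇒ S*(7)=66.7741
t_6: node(6,0) S=38.9273 payoff=34.9227 vs cont=34.8618 → 34.9227 [stop]  node(6,1) S=45.4164 payoff=28.4336 vs cont=28.3727 → 28.4336 [stop]  node(6,2) S=52.9872 payoff=20.8628 vs cont=20.8019 → 20.8628 [stop]  node(6,3) S=61.8200 payoff=12.0300 vs cont=11.9691 → 12.0300 [stop]  node(6,4) S=72.1253 payoff=1.7247 vs cont=4.0635 → 4.0635 [wait]  node(6,5) S=84.1484 payoff=0.0000 vs cont=0.4548 → 0.4548 [wait]  node(6,6) S=98.1757 payoff=0.0000 vs cont=0.0000 → 0.0000 [wait]  ⇒ S*(6)=61.8200
t_5: node(5,0) S=42.0468 payoff=31.8032 vs cont=31.7423 → 31.8032 [stop]  node(5,1) S=49.0559 payoff=24.7941 vs cont=24.7332 → 24.7941 [stop]  node(5,2) S=57.2334 payoff=16.6166 vs cont=16.5557 → 16.6166 [stop]  node(5,3) S=66.7741 payoff=7.0759 vs cont=8.1509 → 8.1509 [wait]  node(5,4) S=77.9052 payoff=0.0000 vs cont=2.3075 → 2.3075 [wait]  node(5,5) S=90.8918 payoff=0.0000 vs cont=0.2335 → 0.2335 [wait]  ⇒ S*(5)=57.2334
t_4: node(4,0) S=45.4164 payoff=28.4336 vs cont=28.3727 → 28.4336 [stop]  node(4,1) S=52.9872 payoff=20.8628 vs cont=20.8019 → 20.8628 [stop]  node(4,2) S=61.8200 payoff=12.0300 vs cont=12.4912 → 12.4912 [wait]  node(4,3) S=72.1253 payoff=1.7247 vs cont=5.3061 → 5.3061 [wait]  node(4,4) S=84.1484 payoff=0.0000 vs cont=1.2983 → 1.2983 [wait]  ⇒ S*(4)=52.9872
t_3: node(3,0) S=49.0559 payoff=24.7941 vs cont=24.7332 → 24.7941 [stop]  node(3,1) S=57.2334 payoff=16.6166 vs cont=16.7797 → 16.7797 [wait]  node(3,2) S=66.7741 payoff=7.0759 vs cont=8.9912 → 8.9912 [wait]  node(3,3) S=77.9052 payoff=0.0000 vs cont=3.3552 → 3.3552 [wait]  ⇒ S*(3)=49.0559
t_2: node(2,0) S=52.9872 payoff=20.8628 vs cont=20.8811 → 20.8811 [wait]  node(2,1) S=61.8200 payoff=12.0300 vs cont=12.9831 → 12.9831 [wait]  node(2,2) S=72.1253 payoff=1.7247 vs cont=6.2465 → 6.2465 [wait]  ⇒ S*(2)=-
t_1: node(1,0) S=57.2334 payoff=16.6166 vs cont=17.0279 → 17.0279 [wait]  node(1,1) S=66.7741 payoff=7.0759 vs cont=9.7005 → 9.7005 [wait]  ⇒ S*(1)=-
t_0: node(0,0) S=61.8200 payoff=12.0300 vs cont=13.4551 → 13.4551 [wait]  ⇒ S*(0)=-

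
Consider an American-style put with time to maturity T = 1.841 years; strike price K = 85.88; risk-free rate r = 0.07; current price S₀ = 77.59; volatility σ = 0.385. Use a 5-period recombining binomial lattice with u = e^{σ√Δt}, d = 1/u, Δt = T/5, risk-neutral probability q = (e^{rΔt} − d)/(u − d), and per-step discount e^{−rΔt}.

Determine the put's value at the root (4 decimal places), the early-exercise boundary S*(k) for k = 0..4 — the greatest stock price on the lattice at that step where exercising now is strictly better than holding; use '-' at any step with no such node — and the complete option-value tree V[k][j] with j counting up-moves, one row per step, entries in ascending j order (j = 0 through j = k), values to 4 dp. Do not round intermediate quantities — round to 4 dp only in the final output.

price = 16.6594
boundary = - - 48.6283 61.4253 48.6283
tree:
16.6594
25.4372 8.6588
37.2517 14.8270 2.8766
47.3826 24.4547 5.8709 0.0000
55.4029 37.2517 11.9821 0.0000 0.0000
61.7524 47.3826 24.4547 0.0000 0.0000 0.0000

Δt=0.36820  u=1.26316  d=0.79167  q=0.49724  discount=0.97456
step 5 (expiry): payoffs max(K−S,0) = 61.7524 47.3826 24.4547 0.0000 0.0000 0.0000
step 4: (k=4,j=0): S=30.4771, (K−S)⁺=55.4029, hold=53.2177 ⇒ V=55.4029 exercise | (k=4,j=1): S=48.6283, (K−S)⁺=37.2517, hold=35.0665 ⇒ V=37.2517 exercise | (k=4,j=2): S=77.5900, (K−S)⁺=8.2900, hold=11.9821 ⇒ V=11.9821 continue | (k=4,j=3): S=123.8004, (K−S)⁺=0.0000, hold=0.0000 ⇒ V=0.0000 continue | (k=4,j=4): S=197.5324, (K−S)⁺=0.0000, hold=0.0000 ⇒ V=0.0000 continue  boundary S*=48.6283
step 3: (k=3,j=0): S=38.4974, (K−S)⁺=47.3826, hold=45.1974 ⇒ V=47.3826 exercise | (k=3,j=1): S=61.4253, (K−S)⁺=24.4547, hold=24.0586 ⇒ V=24.4547 exercise | (k=3,j=2): S=98.0085, (K−S)⁺=0.0000, hold=5.8709 ⇒ V=5.8709 continue | (k=3,j=3): S=156.3796, (K−S)⁺=0.0000, hold=0.0000 ⇒ V=0.0000 continue  boundary S*=61.4253
step 2: (k=2,j=0): S=48.6283, (K−S)⁺=37.2517, hold=35.0665 ⇒ V=37.2517 exercise | (k=2,j=1): S=77.5900, (K−S)⁺=8.2900, hold=14.8270 ⇒ V=14.8270 continue | (k=2,j=2): S=123.8004, (K−S)⁺=0.0000, hold=2.8766 ⇒ V=2.8766 continue  boundary S*=48.6283
step 1: (k=1,j=0): S=61.4253, (K−S)⁺=24.4547, hold=25.4372 ⇒ V=25.4372 continue | (k=1,j=1): S=98.0085, (K−S)⁺=0.0000, hold=8.6588 ⇒ V=8.6588 continue  boundary S*=-
step 0: (k=0,j=0): S=77.5900, (K−S)⁺=8.2900, hold=16.6594 ⇒ V=16.6594 continue  boundary S*=-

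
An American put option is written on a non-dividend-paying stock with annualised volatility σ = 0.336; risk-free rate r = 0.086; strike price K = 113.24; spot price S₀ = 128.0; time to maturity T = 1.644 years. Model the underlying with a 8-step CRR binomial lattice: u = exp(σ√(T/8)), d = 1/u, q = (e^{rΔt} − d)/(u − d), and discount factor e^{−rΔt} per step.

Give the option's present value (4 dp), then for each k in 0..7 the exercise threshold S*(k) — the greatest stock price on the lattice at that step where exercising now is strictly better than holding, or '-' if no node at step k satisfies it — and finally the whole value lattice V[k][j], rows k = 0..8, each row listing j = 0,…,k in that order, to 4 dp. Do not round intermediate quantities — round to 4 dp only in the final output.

params: Δt=0.20550 u=1.16453 d=0.85872 q=0.52030 e^(-rΔt)=0.98248
t_8 payoffs: 75.3948 61.9172 43.6398 18.8535 0.0000 0.0000 0.0000 0.0000 0.0000
t_7: node(7,0) S=44.0718 payoff=69.1682 vs cont=67.1845 → 69.1682 [stop]  node(7,1) S=59.7668 payoff=53.4732 vs cont=51.4895 → 53.4732 [stop]  node(7,2) S=81.0513 payoff=32.1887 vs cont=30.2050 → 32.1887 [stop]  node(7,3) S=109.9158 payoff=3.3242 vs cont=8.8856 → 8.8856 [wait]  node(7,4) S=149.0596 payoff=0.0000 vs cont=0.0000 → 0.0000 [wait]  node(7,5) S=202.1435 payoff=0.0000 vs cont=0.0000 → 0.0000 [wait]  node(7,6) S=274.1320 payoff=0.0000 vs cont=0.0000 → 0.0000 [wait]  node(7,7) S=371.7574 payoff=0.0000 vs cont=0.0000 → 0.0000 [wait]  ⇒ S*(7)=81.0513
t_6: node(6,0) S=51.3228 payoff=61.9172 vs cont=59.9335 → 61.9172 [stop]  node(6,1) S=69.6002 payoff=43.6398 vs cont=41.6561 → 43.6398 [stop]  node(6,2) S=94.3865 payoff=18.8535 vs cont=19.7126 → 19.7126 [wait]  node(6,3) S=128.0000 payoff=0.0000 vs cont=4.1878 → 4.1878 [wait]  node(6,4) S=173.5841 payoff=0.0000 vs cont=0.0000 → 0.0000 [wait]  node(6,5) S=235.4018 payoff=0.0000 vs cont=0.0000 → 0.0000 [wait]  node(6,6) S=319.2344 payoff=0.0000 vs cont=0.0000 → 0.0000 [wait]  ⇒ S*(6)=69.6002
t_5: node(5,0) S=59.7668 payoff=53.4732 vs cont=51.4895 → 53.4732 [stop]  node(5,1) S=81.0513 payoff=32.1887 vs cont=30.6442 → 32.1887 [stop]  node(5,2) S=109.9158 payoff=3.3242 vs cont=11.4312 → 11.4312 [wait]  node(5,3) S=149.0596 payoff=0.0000 vs cont=1.9737 → 1.9737 [wait]  node(5,4) S=202.1435 payoff=0.0000 vs cont=0.0000 → 0.0000 [wait]  node(5,5) S=274.1320 payoff=0.0000 vs cont=0.0000 → 0.0000 [wait]  ⇒ S*(5)=81.0513
t_4: node(4,0) S=69.6002 payoff=43.6398 vs cont=41.6561 → 43.6398 [stop]  node(4,1) S=94.3865 payoff=18.8535 vs cont=21.0139 → 21.0139 [wait]  node(4,2) S=128.0000 payoff=0.0000 vs cont=6.3964 → 6.3964 [wait]  node(4,3) S=173.5841 payoff=0.0000 vs cont=0.9302 → 0.9302 [wait]  node(4,4) S=235.4018 payoff=0.0000 vs cont=0.0000 → 0.0000 [wait]  ⇒ S*(4)=69.6002
t_3: node(3,0) S=81.0513 payoff=32.1887 vs cont=31.3094 → 32.1887 [stop]  node(3,1) S=109.9158 payoff=3.3242 vs cont=13.1736 → 13.1736 [wait]  node(3,2) S=149.0596 payoff=0.0000 vs cont=3.4901 → 3.4901 [wait]  node(3,3) S=202.1435 payoff=0.0000 vs cont=0.4384 → 0.4384 [wait]  ⇒ S*(3)=81.0513
t_2: node(2,0) S=94.3865 payoff=18.8535 vs cont=21.9046 → 21.9046 [wait]  node(2,1) S=128.0000 payoff=0.0000 vs cont=7.9928 → 7.9928 [wait]  node(2,2) S=173.5841 payoff=0.0000 vs cont=1.8690 → 1.8690 [wait]  ⇒ S*(2)=-
t_1: node(1,0) S=109.9158 payoff=3.3242 vs cont=14.4094 → 14.4094 [wait]  node(1,1) S=149.0596 payoff=0.0000 vs cont=4.7224 → 4.7224 [wait]  ⇒ S*(1)=-
t_0: node(0,0) S=128.0000 payoff=0.0000 vs cont=9.2051 → 9.2051 [wait]  ⇒ S*(0)=-

price = 9.2051
boundary = - - - 81.0513 69.6002 81.0513 69.6002 81.0513
tree:
9.2051
14.4094 4.7224
21.9046 7.9928 1.8690
32.1887 13.1736 3.4901 0.4384
43.6398 21.0139 6.3964 0.9302 0.0000
53.4732 32.1887 11.4312 1.9737 0.0000 0.0000
61.9172 43.6398 19.7126 4.1878 0.0000 0.0000 0.0000
69.1682 53.4732 32.1887 8.8856 0.0000 0.0000 0.0000 0.0000
75.3948 61.9172 43.6398 18.8535 0.0000 0.0000 0.0000 0.0000 0.0000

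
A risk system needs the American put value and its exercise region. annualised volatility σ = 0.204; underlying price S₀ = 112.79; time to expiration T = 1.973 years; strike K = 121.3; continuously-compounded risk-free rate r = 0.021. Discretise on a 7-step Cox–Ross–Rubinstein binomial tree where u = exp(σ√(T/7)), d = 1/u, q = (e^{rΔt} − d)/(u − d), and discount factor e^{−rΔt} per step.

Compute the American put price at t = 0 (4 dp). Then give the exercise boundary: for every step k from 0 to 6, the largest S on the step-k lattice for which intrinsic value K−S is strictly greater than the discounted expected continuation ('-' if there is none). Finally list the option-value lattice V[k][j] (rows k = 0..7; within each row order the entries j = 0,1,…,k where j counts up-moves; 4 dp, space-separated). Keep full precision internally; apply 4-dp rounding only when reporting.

price = 15.6379
boundary = - - 90.8236 81.5010 90.8236 81.5010 90.8236
tree:
15.6379
22.2419 9.2274
30.4764 14.2814 4.2889
39.7990 21.3314 7.4095 1.2231
48.1647 30.4764 12.4507 2.4622 0.0000
55.6717 39.7990 20.1018 4.9567 0.0000 0.0000
62.4081 48.1647 30.4764 9.9783 0.0000 0.0000 0.0000
68.4531 55.6717 39.7990 20.0874 0.0000 0.0000 0.0000 0.0000

Δt=0.28186, u=1.11439, d=0.89735, q=0.50030, disc=e^(-rΔt)=0.99410
k=7 terminal: V=max(K-S,0) → 68.4531 55.6717 39.7990 20.0874 0.0000 0.0000 0.0000 0.0000
k=6: j=0 S=58.8919 intr=62.4081 cont=61.6923 V=62.4081[EX]; j=1 S=73.1353 intr=48.1647 cont=47.4488 V=48.1647[EX]; j=2 S=90.8236 intr=30.4764 cont=29.7605 V=30.4764[EX]; j=3 S=112.7900 intr=8.5100 cont=9.9783 V=9.9783[hold]; j=4 S=140.0691 intr=0.0000 cont=0.0000 V=0.0000[hold]; j=5 S=173.9458 intr=0.0000 cont=0.0000 V=0.0000[hold]; j=6 S=216.0159 intr=0.0000 cont=0.0000 V=0.0000[hold]  S*(6)=90.8236
k=5: j=0 S=65.6283 intr=55.6717 cont=54.9558 V=55.6717[EX]; j=1 S=81.5010 intr=39.7990 cont=39.0831 V=39.7990[EX]; j=2 S=101.2126 intr=20.0874 cont=20.1018 V=20.1018[hold]; j=3 S=125.6917 intr=0.0000 cont=4.9567 V=4.9567[hold]; j=4 S=156.0911 intr=0.0000 cont=0.0000 V=0.0000[hold]; j=5 S=193.8429 intr=0.0000 cont=0.0000 V=0.0000[hold]  S*(5)=81.5010
k=4: j=0 S=73.1353 intr=48.1647 cont=47.4488 V=48.1647[EX]; j=1 S=90.8236 intr=30.4764 cont=29.7677 V=30.4764[EX]; j=2 S=112.7900 intr=8.5100 cont=12.4507 V=12.4507[hold]; j=3 S=140.0691 intr=0.0000 cont=2.4622 V=2.4622[hold]; j=4 S=173.9458 intr=0.0000 cont=0.0000 V=0.0000[hold]  S*(4)=90.8236
k=3: j=0 S=81.5010 intr=39.7990 cont=39.0831 V=39.7990[EX]; j=1 S=101.2126 intr=20.0874 cont=21.3314 V=21.3314[hold]; j=2 S=125.6917 intr=0.0000 cont=7.4095 V=7.4095[hold]; j=3 S=156.0911 intr=0.0000 cont=1.2231 V=1.2231[hold]  S*(3)=81.5010
k=2: j=0 S=90.8236 intr=30.4764 cont=30.3793 V=30.4764[EX]; j=1 S=112.7900 intr=8.5100 cont=14.2814 V=14.2814[hold]; j=2 S=140.0691 intr=0.0000 cont=4.2889 V=4.2889[hold]  S*(2)=90.8236
k=1: j=0 S=101.2126 intr=20.0874 cont=22.2419 V=22.2419[hold]; j=1 S=125.6917 intr=0.0000 cont=9.2274 V=9.2274[hold]  S*(1)=-
k=0: j=0 S=112.7900 intr=8.5100 cont=15.6379 V=15.6379[hold]  S*(0)=-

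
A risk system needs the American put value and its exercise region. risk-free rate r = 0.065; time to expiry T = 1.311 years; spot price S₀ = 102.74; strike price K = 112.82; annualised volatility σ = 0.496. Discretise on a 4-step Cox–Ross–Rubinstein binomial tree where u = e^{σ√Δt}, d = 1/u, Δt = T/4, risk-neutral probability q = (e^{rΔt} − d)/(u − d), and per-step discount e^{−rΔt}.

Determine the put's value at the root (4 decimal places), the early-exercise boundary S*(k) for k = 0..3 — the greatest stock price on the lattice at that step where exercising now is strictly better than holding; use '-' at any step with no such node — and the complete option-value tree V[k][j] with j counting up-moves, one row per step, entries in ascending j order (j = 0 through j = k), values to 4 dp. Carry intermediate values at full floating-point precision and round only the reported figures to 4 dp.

price = 25.4219
boundary = - - 58.2234 77.3425
tree:
25.4219
38.0533 12.1717
54.5966 20.9189 2.7453
68.9895 35.4775 5.2604 0.0000
79.8245 54.5966 10.0800 0.0000 0.0000

Δt=0.32775, u=1.32838, d=0.75280, q=0.46689, disc=e^(-rΔt)=0.97892
k=4 terminal: V=max(K-S,0) → 79.8245 54.5966 10.0800 0.0000 0.0000
k=3: j=0 S=43.8305 intr=68.9895 cont=66.6114 V=68.9895[EX]; j=1 S=77.3425 intr=35.4775 cont=33.0994 V=35.4775[EX]; j=2 S=136.4774 intr=0.0000 cont=5.2604 V=5.2604[hold]; j=3 S=240.8257 intr=0.0000 cont=0.0000 V=0.0000[hold]  S*(3)=77.3425
k=2: j=0 S=58.2234 intr=54.5966 cont=52.2186 V=54.5966[EX]; j=1 S=102.7400 intr=10.0800 cont=20.9189 V=20.9189[hold]; j=2 S=181.2933 intr=0.0000 cont=2.7453 V=2.7453[hold]  S*(2)=58.2234
k=1: j=0 S=77.3425 intr=35.4775 cont=38.0533 V=38.0533[hold]; j=1 S=136.4774 intr=0.0000 cont=12.1717 V=12.1717[hold]  S*(1)=-
k=0: j=0 S=102.7400 intr=10.0800 cont=25.4219 V=25.4219[hold]  S*(0)=-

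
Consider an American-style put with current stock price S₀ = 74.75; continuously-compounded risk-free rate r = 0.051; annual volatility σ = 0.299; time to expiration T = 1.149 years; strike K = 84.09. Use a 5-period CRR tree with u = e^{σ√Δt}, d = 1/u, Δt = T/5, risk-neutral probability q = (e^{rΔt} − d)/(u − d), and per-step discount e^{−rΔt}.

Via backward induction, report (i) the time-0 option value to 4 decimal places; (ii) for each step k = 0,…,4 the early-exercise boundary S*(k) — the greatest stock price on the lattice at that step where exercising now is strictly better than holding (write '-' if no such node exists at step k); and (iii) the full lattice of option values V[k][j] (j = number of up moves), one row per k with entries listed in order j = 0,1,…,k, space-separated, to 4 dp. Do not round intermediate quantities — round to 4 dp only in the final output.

params: Δt=0.22980 u=1.15411 d=0.86647 q=0.50521 e^(-rΔt)=0.98835
t_5 payoffs: 47.5837 35.4644 19.3217 0.0000 0.0000 0.0000
t_4: node(4,0) S=42.1324 payoff=41.9576 vs cont=40.9778 → 41.9576 [stop]  node(4,1) S=56.1195 payoff=27.9705 vs cont=26.9907 → 27.9705 [stop]  node(4,2) S=74.7500 payoff=9.3400 vs cont=9.4488 → 9.4488 [wait]  node(4,3) S=99.5655 payoff=0.0000 vs cont=0.0000 → 0.0000 [wait]  node(4,4) S=132.6191 payoff=0.0000 vs cont=0.0000 → 0.0000 [wait]  ⇒ S*(4)=56.1195
t_3: node(3,0) S=48.6256 payoff=35.4644 vs cont=34.4846 → 35.4644 [stop]  node(3,1) S=64.7683 payoff=19.3217 vs cont=18.3963 → 19.3217 [stop]  node(3,2) S=86.2700 payoff=0.0000 vs cont=4.6207 → 4.6207 [wait]  node(3,3) S=114.9099 payoff=0.0000 vs cont=0.0000 → 0.0000 [wait]  ⇒ S*(3)=64.7683
t_2: node(2,0) S=56.1195 payoff=27.9705 vs cont=26.9907 → 27.9705 [stop]  node(2,1) S=74.7500 payoff=9.3400 vs cont=11.7560 → 11.7560 [wait]  node(2,2) S=99.5655 payoff=0.0000 vs cont=2.2596 → 2.2596 [wait]  ⇒ S*(2)=56.1195
t_1: node(1,0) S=64.7683 payoff=19.3217 vs cont=19.5483 → 19.5483 [wait]  node(1,1) S=86.2700 payoff=0.0000 vs cont=6.8772 → 6.8772 [wait]  ⇒ S*(1)=-
t_0: node(0,0) S=74.7500 payoff=9.3400 vs cont=12.9936 → 12.9936 [wait]  ⇒ S*(0)=-

price = 12.9936
boundary = - - 56.1195 64.7683 56.1195
tree:
12.9936
19.5483 6.8772
27.9705 11.7560 2.2596
35.4644 19.3217 4.6207 0.0000
41.9576 27.9705 9.4488 0.0000 0.0000
47.5837 35.4644 19.3217 0.0000 0.0000 0.0000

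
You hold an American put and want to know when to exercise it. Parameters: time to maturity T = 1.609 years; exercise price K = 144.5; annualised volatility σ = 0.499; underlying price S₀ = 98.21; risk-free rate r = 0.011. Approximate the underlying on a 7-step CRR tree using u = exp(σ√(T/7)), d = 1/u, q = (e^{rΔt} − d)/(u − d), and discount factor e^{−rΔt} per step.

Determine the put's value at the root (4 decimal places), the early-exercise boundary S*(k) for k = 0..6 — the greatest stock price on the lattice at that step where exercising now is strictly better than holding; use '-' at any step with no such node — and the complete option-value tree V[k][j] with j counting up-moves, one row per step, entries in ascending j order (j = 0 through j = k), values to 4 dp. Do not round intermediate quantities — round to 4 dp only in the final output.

price = 57.4741
boundary = - - - 47.9134 60.8634 77.3136 98.2100
tree:
57.4741
70.5891 41.4909
83.9777 54.3402 25.7472
96.5866 68.7744 36.6987 12.2744
106.7812 83.6366 50.6826 19.5170 3.3372
114.8068 96.5866 67.1864 30.4467 6.0359 0.0000
121.1246 106.7812 83.6366 46.2900 10.9171 0.0000 0.0000
126.0983 114.8068 96.5866 67.1864 19.7458 0.0000 0.0000 0.0000

Δt=0.22986, u=1.27028, d=0.78723, q=0.44572, disc=e^(-rΔt)=0.99747
k=7 terminal: V=max(K-S,0) → 126.0983 114.8068 96.5866 67.1864 19.7458 0.0000 0.0000 0.0000
k=6: j=0 S=23.3754 intr=121.1246 cont=120.7598 V=121.1246[EX]; j=1 S=37.7188 intr=106.7812 cont=106.4164 V=106.7812[EX]; j=2 S=60.8634 intr=83.6366 cont=83.2717 V=83.6366[EX]; j=3 S=98.2100 intr=46.2900 cont=45.9251 V=46.2900[EX]; j=4 S=158.4729 intr=0.0000 cont=10.9171 V=10.9171[hold]; j=5 S=255.7138 intr=0.0000 cont=0.0000 V=0.0000[hold]; j=6 S=412.6229 intr=0.0000 cont=0.0000 V=0.0000[hold]  S*(6)=98.2100
k=5: j=0 S=29.6932 intr=114.8068 cont=114.4419 V=114.8068[EX]; j=1 S=47.9134 intr=96.5866 cont=96.2217 V=96.5866[EX]; j=2 S=77.3136 intr=67.1864 cont=66.8215 V=67.1864[EX]; j=3 S=124.7542 intr=19.7458 cont=30.4467 V=30.4467[hold]; j=4 S=201.3050 intr=0.0000 cont=6.0359 V=6.0359[hold]; j=5 S=324.8282 intr=0.0000 cont=0.0000 V=0.0000[hold]  S*(5)=77.3136
k=4: j=0 S=37.7188 intr=106.7812 cont=106.4164 V=106.7812[EX]; j=1 S=60.8634 intr=83.6366 cont=83.2717 V=83.6366[EX]; j=2 S=98.2100 intr=46.2900 cont=50.6826 V=50.6826[hold]; j=3 S=158.4729 intr=0.0000 cont=19.5170 V=19.5170[hold]; j=4 S=255.7138 intr=0.0000 cont=3.3372 V=3.3372[hold]  S*(4)=60.8634
k=3: j=0 S=47.9134 intr=96.5866 cont=96.2217 V=96.5866[EX]; j=1 S=77.3136 intr=67.1864 cont=68.7744 V=68.7744[hold]; j=2 S=124.7542 intr=19.7458 cont=36.6987 V=36.6987[hold]; j=3 S=201.3050 intr=0.0000 cont=12.2744 V=12.2744[hold]  S*(3)=47.9134
k=2: j=0 S=60.8634 intr=83.6366 cont=83.9777 V=83.9777[hold]; j=1 S=98.2100 intr=46.2900 cont=54.3402 V=54.3402[hold]; j=2 S=158.4729 intr=0.0000 cont=25.7472 V=25.7472[hold]  S*(2)=-
k=1: j=0 S=77.3136 intr=67.1864 cont=70.5891 V=70.5891[hold]; j=1 S=124.7542 intr=19.7458 cont=41.4909 V=41.4909[hold]  S*(1)=-
k=0: j=0 S=98.2100 intr=46.2900 cont=57.4741 V=57.4741[hold]  S*(0)=-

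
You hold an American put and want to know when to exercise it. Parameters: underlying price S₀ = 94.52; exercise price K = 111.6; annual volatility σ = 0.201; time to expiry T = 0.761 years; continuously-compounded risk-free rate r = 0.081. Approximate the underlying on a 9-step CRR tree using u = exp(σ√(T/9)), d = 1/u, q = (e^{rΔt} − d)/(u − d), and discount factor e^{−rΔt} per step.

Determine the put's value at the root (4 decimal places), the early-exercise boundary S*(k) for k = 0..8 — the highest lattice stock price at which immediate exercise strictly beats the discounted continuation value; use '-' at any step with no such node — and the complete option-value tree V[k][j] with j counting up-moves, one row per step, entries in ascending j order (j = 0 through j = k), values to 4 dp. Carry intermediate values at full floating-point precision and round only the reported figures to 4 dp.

Δt=0.08456  u=1.06019  d=0.94323  q=0.54415  discount=0.99317
step 9 (expiry): payoffs max(K−S,0) = 55.7437 48.8174 41.0323 32.2817 22.4461 11.3909 0.0000 0.0000 0.0000 0.0000
step 8: (k=8,j=0): S=59.2183, (K−S)⁺=52.3817, hold=51.6200 ⇒ V=52.3817 exercise | (k=8,j=1): S=66.5614, (K−S)⁺=45.0386, hold=44.2768 ⇒ V=45.0386 exercise | (k=8,j=2): S=74.8152, (K−S)⁺=36.7848, hold=36.0231 ⇒ V=36.7848 exercise | (k=8,j=3): S=84.0924, (K−S)⁺=27.5076, hold=26.7459 ⇒ V=27.5076 exercise | (k=8,j=4): S=94.5200, (K−S)⁺=17.0800, hold=16.3183 ⇒ V=17.0800 exercise | (k=8,j=5): S=106.2406, (K−S)⁺=5.3594, hold=5.1571 ⇒ V=5.3594 exercise | (k=8,j=6): S=119.4147, (K−S)⁺=0.0000, hold=0.0000 ⇒ V=0.0000 continue | (k=8,j=7): S=134.2223, (K−S)⁺=0.0000, hold=0.0000 ⇒ V=0.0000 continue | (k=8,j=8): S=150.8661, (K−S)⁺=0.0000, hold=0.0000 ⇒ V=0.0000 continue  boundary S*=106.2406
step 7: (k=7,j=0): S=62.7826, (K−S)⁺=48.8174, hold=48.0557 ⇒ V=48.8174 exercise | (k=7,j=1): S=70.5677, (K−S)⁺=41.0323, hold=40.2705 ⇒ V=41.0323 exercise | (k=7,j=2): S=79.3183, (K−S)⁺=32.2817, hold=31.5200 ⇒ V=32.2817 exercise | (k=7,j=3): S=89.1539, (K−S)⁺=22.4461, hold=21.6844 ⇒ V=22.4461 exercise | (k=7,j=4): S=100.2091, (K−S)⁺=11.3909, hold=10.6292 ⇒ V=11.3909 exercise | (k=7,j=5): S=112.6352, (K−S)⁺=0.0000, hold=2.4264 ⇒ V=2.4264 continue | (k=7,j=6): S=126.6022, (K−S)⁺=0.0000, hold=0.0000 ⇒ V=0.0000 continue | (k=7,j=7): S=142.3011, (K−S)⁺=0.0000, hold=0.0000 ⇒ V=0.0000 continue  boundary S*=100.2091
step 6: (k=6,j=0): S=66.5614, (K−S)⁺=45.0386, hold=44.2768 ⇒ V=45.0386 exercise | (k=6,j=1): S=74.8152, (K−S)⁺=36.7848, hold=36.0231 ⇒ V=36.7848 exercise | (k=6,j=2): S=84.0924, (K−S)⁺=27.5076, hold=26.7459 ⇒ V=27.5076 exercise | (k=6,j=3): S=94.5200, (K−S)⁺=17.0800, hold=16.3183 ⇒ V=17.0800 exercise | (k=6,j=4): S=106.2406, (K−S)⁺=5.3594, hold=6.4684 ⇒ V=6.4684 continue | (k=6,j=5): S=119.4147, (K−S)⁺=0.0000, hold=1.0985 ⇒ V=1.0985 continue | (k=6,j=6): S=134.2223, (K−S)⁺=0.0000, hold=0.0000 ⇒ V=0.0000 continue  boundary S*=94.5200
step 5: (k=5,j=0): S=70.5677, (K−S)⁺=41.0323, hold=40.2705 ⇒ V=41.0323 exercise | (k=5,j=1): S=79.3183, (K−S)⁺=32.2817, hold=31.5200 ⇒ V=32.2817 exercise | (k=5,j=2): S=89.1539, (K−S)⁺=22.4461, hold=21.6844 ⇒ V=22.4461 exercise | (k=5,j=3): S=100.2091, (K−S)⁺=11.3909, hold=11.2285 ⇒ V=11.3909 exercise | (k=5,j=4): S=112.6352, (K−S)⁺=0.0000, hold=3.5222 ⇒ V=3.5222 continue | (k=5,j=5): S=126.6022, (K−S)⁺=0.0000, hold=0.4973 ⇒ V=0.4973 continue  boundary S*=100.2091
step 4: (k=4,j=0): S=74.8152, (K−S)⁺=36.7848, hold=36.0231 ⇒ V=36.7848 exercise | (k=4,j=1): S=84.0924, (K−S)⁺=27.5076, hold=26.7459 ⇒ V=27.5076 exercise | (k=4,j=2): S=94.5200, (K−S)⁺=17.0800, hold=16.3183 ⇒ V=17.0800 exercise | (k=4,j=3): S=106.2406, (K−S)⁺=5.3594, hold=7.0606 ⇒ V=7.0606 continue | (k=4,j=4): S=119.4147, (K−S)⁺=0.0000, hold=1.8634 ⇒ V=1.8634 continue  boundary S*=94.5200
step 3: (k=3,j=0): S=79.3183, (K−S)⁺=32.2817, hold=31.5200 ⇒ V=32.2817 exercise | (k=3,j=1): S=89.1539, (K−S)⁺=22.4461, hold=21.6844 ⇒ V=22.4461 exercise | (k=3,j=2): S=100.2091, (K−S)⁺=11.3909, hold=11.5486 ⇒ V=11.5486 continue | (k=3,j=3): S=112.6352, (K−S)⁺=0.0000, hold=4.2036 ⇒ V=4.2036 continue  boundary S*=89.1539
step 2: (k=2,j=0): S=84.0924, (K−S)⁺=27.5076, hold=26.7459 ⇒ V=27.5076 exercise | (k=2,j=1): S=94.5200, (K−S)⁺=17.0800, hold=16.4035 ⇒ V=17.0800 exercise | (k=2,j=2): S=106.2406, (K−S)⁺=5.3594, hold=7.5003 ⇒ V=7.5003 continue  boundary S*=94.5200
step 1: (k=1,j=0): S=89.1539, (K−S)⁺=22.4461, hold=21.6844 ⇒ V=22.4461 exercise | (k=1,j=1): S=100.2091, (K−S)⁺=11.3909, hold=11.7862 ⇒ V=11.7862 continue  boundary S*=89.1539
step 0: (k=0,j=0): S=94.5200, (K−S)⁺=17.0800, hold=16.5319 ⇒ V=17.0800 exercise  boundary S*=94.5200

price = 17.0800
boundary = 94.5200 89.1539 94.5200 89.1539 94.5200 100.2091 94.5200 100.2091 106.2406
tree:
17.0800
22.4461 11.7862
27.5076 17.0800 7.5003
32.2817 22.4461 11.5486 4.2036
36.7848 27.5076 17.0800 7.0606 1.8634
41.0323 32.2817 22.4461 11.3909 3.5222 0.4973
45.0386 36.7848 27.5076 17.0800 6.4684 1.0985 0.0000
48.8174 41.0323 32.2817 22.4461 11.3909 2.4264 0.0000 0.0000
52.3817 45.0386 36.7848 27.5076 17.0800 5.3594 0.0000 0.0000 0.0000
55.7437 48.8174 41.0323 32.2817 22.4461 11.3909 0.0000 0.0000 0.0000 0.0000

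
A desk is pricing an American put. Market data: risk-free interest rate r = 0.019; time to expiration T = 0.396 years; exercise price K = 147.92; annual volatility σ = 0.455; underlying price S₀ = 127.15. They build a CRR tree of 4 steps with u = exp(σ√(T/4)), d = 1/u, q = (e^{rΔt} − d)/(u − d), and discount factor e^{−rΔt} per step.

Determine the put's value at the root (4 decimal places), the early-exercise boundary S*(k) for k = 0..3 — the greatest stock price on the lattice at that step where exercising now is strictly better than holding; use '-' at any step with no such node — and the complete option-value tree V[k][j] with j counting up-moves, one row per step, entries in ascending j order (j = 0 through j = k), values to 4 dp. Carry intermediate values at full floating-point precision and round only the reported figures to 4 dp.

params: Δt=0.09900 u=1.15392 d=0.86661 q=0.47082 e^(-rΔt)=0.99812
t_4 payoffs: 76.2037 52.4280 20.7700 0.0000 0.0000
t_3: node(3,0) S=82.7547 payoff=65.1653 vs cont=64.8874 → 65.1653 [stop]  node(3,1) S=110.1899 payoff=37.7301 vs cont=37.4521 → 37.7301 [stop]  node(3,2) S=146.7206 payoff=1.1994 vs cont=10.9703 → 10.9703 [wait]  node(3,3) S=195.3621 payoff=0.0000 vs cont=0.0000 → 0.0000 [wait]  ⇒ S*(3)=110.1899
t_2: node(2,0) S=95.4920 payoff=52.4280 vs cont=52.1500 → 52.4280 [stop]  node(2,1) S=127.1500 payoff=20.7700 vs cont=25.0838 → 25.0838 [wait]  node(2,2) S=169.3034 payoff=0.0000 vs cont=5.7943 → 5.7943 [wait]  ⇒ S*(2)=95.4920
t_1: node(1,0) S=110.1899 payoff=37.7301 vs cont=39.4793 → 39.4793 [wait]  node(1,1) S=146.7206 payoff=1.1994 vs cont=15.9718 → 15.9718 [wait]  ⇒ S*(1)=-
t_0: node(0,0) S=127.1500 payoff=20.7700 vs cont=28.3580 → 28.3580 [wait]  ⇒ S*(0)=-

price = 28.3580
boundary = - - 95.4920 110.1899
tree:
28.3580
39.4793 15.9718
52.4280 25.0838 5.7943
65.1653 37.7301 10.9703 0.0000
76.2037 52.4280 20.7700 0.0000 0.0000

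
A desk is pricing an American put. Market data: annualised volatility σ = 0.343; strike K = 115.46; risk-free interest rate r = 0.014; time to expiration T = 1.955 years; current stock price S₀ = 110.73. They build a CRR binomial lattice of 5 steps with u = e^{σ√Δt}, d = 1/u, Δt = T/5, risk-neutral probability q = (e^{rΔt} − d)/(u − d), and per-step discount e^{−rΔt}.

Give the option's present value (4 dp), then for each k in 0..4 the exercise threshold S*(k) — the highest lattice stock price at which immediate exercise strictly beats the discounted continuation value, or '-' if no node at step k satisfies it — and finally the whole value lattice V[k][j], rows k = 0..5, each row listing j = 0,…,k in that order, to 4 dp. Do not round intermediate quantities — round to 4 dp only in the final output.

params: Δt=0.39100 u=1.23921 d=0.80696 q=0.45928 e^(-rΔt)=0.99454
t_5 payoffs: 77.5693 57.2730 26.1050 0.0000 0.0000 0.0000
t_4: node(4,0) S=46.9547 payoff=68.5053 vs cont=67.8750 → 68.5053 [stop]  node(4,1) S=72.1061 payoff=43.3539 vs cont=42.7236 → 43.3539 [stop]  node(4,2) S=110.7300 payoff=4.7300 vs cont=14.0384 → 14.0384 [wait]  node(4,3) S=170.0429 payoff=0.0000 vs cont=0.0000 → 0.0000 [wait]  node(4,4) S=261.1269 payoff=0.0000 vs cont=0.0000 → 0.0000 [wait]  ⇒ S*(4)=72.1061
t_3: node(3,0) S=58.1870 payoff=57.2730 vs cont=56.6427 → 57.2730 [stop]  node(3,1) S=89.3550 payoff=26.1050 vs cont=29.7266 → 29.7266 [wait]  node(3,2) S=137.2182 payoff=0.0000 vs cont=7.5493 → 7.5493 [wait]  node(3,3) S=210.7196 payoff=0.0000 vs cont=0.0000 → 0.0000 [wait]  ⇒ S*(3)=58.1870
t_2: node(2,0) S=72.1061 payoff=43.3539 vs cont=44.3778 → 44.3778 [wait]  node(2,1) S=110.7300 payoff=4.7300 vs cont=19.4342 → 19.4342 [wait]  node(2,2) S=170.0429 payoff=0.0000 vs cont=4.0598 → 4.0598 [wait]  ⇒ S*(2)=-
t_1: node(1,0) S=89.3550 payoff=26.1050 vs cont=32.7419 → 32.7419 [wait]  node(1,1) S=137.2182 payoff=0.0000 vs cont=12.3054 → 12.3054 [wait]  ⇒ S*(1)=-
t_0: node(0,0) S=110.7300 payoff=4.7300 vs cont=23.2283 → 23.2283 [wait]  ⇒ S*(0)=-

price = 23.2283
boundary = - - - 58.1870 72.1061
tree:
23.2283
32.7419 12.3054
44.3778 19.4342 4.0598
57.2730 29.7266 7.5493 0.0000
68.5053 43.3539 14.0384 0.0000 0.0000
77.5693 57.2730 26.1050 0.0000 0.0000 0.0000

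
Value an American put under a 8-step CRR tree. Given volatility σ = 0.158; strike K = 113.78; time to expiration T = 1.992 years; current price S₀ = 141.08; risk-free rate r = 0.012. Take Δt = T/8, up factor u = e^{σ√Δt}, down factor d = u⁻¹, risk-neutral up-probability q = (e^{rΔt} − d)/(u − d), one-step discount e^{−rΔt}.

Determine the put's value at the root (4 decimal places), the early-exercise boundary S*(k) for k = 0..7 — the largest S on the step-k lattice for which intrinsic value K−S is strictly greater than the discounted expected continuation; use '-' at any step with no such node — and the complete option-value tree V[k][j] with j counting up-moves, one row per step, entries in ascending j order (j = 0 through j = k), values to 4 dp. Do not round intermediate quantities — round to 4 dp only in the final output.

price = 2.1386
boundary = - - - - - - 87.9067 95.1180
tree:
2.1386
3.4948 0.7912
5.5873 1.4171 0.1682
8.6963 2.5026 0.3368 0.0000
13.0915 4.3401 0.6746 0.0000 0.0000
18.8982 7.3461 1.3513 0.0000 0.0000 0.0000
25.8733 12.0156 2.7066 0.0000 0.0000 0.0000 0.0000
32.5378 18.6620 5.4214 0.0000 0.0000 0.0000 0.0000 0.0000
38.6971 25.8733 10.8592 0.0000 0.0000 0.0000 0.0000 0.0000 0.0000

Δt=0.24900, u=1.08203, d=0.92419, q=0.49926, disc=e^(-rΔt)=0.99702
k=8 terminal: V=max(K-S,0) → 38.6971 25.8733 10.8592 0.0000 0.0000 0.0000 0.0000 0.0000 0.0000
k=7: j=0 S=81.2422 intr=32.5378 cont=32.1984 V=32.5378[EX]; j=1 S=95.1180 intr=18.6620 cont=18.3226 V=18.6620[EX]; j=2 S=111.3637 intr=2.4163 cont=5.4214 V=5.4214[hold]; j=3 S=130.3842 intr=0.0000 cont=0.0000 V=0.0000[hold]; j=4 S=152.6532 intr=0.0000 cont=0.0000 V=0.0000[hold]; j=5 S=178.7258 intr=0.0000 cont=0.0000 V=0.0000[hold]; j=6 S=209.2514 intr=0.0000 cont=0.0000 V=0.0000[hold]; j=7 S=244.9906 intr=0.0000 cont=0.0000 V=0.0000[hold]  S*(7)=95.1180
k=6: j=0 S=87.9067 intr=25.8733 cont=25.5338 V=25.8733[EX]; j=1 S=102.9208 intr=10.8592 cont=12.0156 V=12.0156[hold]; j=2 S=120.4992 intr=0.0000 cont=2.7066 V=2.7066[hold]; j=3 S=141.0800 intr=0.0000 cont=0.0000 V=0.0000[hold]; j=4 S=165.1759 intr=0.0000 cont=0.0000 V=0.0000[hold]; j=5 S=193.3872 intr=0.0000 cont=0.0000 V=0.0000[hold]; j=6 S=226.4169 intr=0.0000 cont=0.0000 V=0.0000[hold]  S*(6)=87.9067
k=5: j=0 S=95.1180 intr=18.6620 cont=18.8982 V=18.8982[hold]; j=1 S=111.3637 intr=2.4163 cont=7.3461 V=7.3461[hold]; j=2 S=130.3842 intr=0.0000 cont=1.3513 V=1.3513[hold]; j=3 S=152.6532 intr=0.0000 cont=0.0000 V=0.0000[hold]; j=4 S=178.7258 intr=0.0000 cont=0.0000 V=0.0000[hold]; j=5 S=209.2514 intr=0.0000 cont=0.0000 V=0.0000[hold]  S*(5)=-
k=4: j=0 S=102.9208 intr=10.8592 cont=13.0915 V=13.0915[hold]; j=1 S=120.4992 intr=0.0000 cont=4.3401 V=4.3401[hold]; j=2 S=141.0800 intr=0.0000 cont=0.6746 V=0.6746[hold]; j=3 S=165.1759 intr=0.0000 cont=0.0000 V=0.0000[hold]; j=4 S=193.3872 intr=0.0000 cont=0.0000 V=0.0000[hold]  S*(4)=-
k=3: j=0 S=111.3637 intr=2.4163 cont=8.6963 V=8.6963[hold]; j=1 S=130.3842 intr=0.0000 cont=2.5026 V=2.5026[hold]; j=2 S=152.6532 intr=0.0000 cont=0.3368 V=0.3368[hold]; j=3 S=178.7258 intr=0.0000 cont=0.0000 V=0.0000[hold]  S*(3)=-
k=2: j=0 S=120.4992 intr=0.0000 cont=5.5873 V=5.5873[hold]; j=1 S=141.0800 intr=0.0000 cont=1.4171 V=1.4171[hold]; j=2 S=165.1759 intr=0.0000 cont=0.1682 V=0.1682[hold]  S*(2)=-
k=1: j=0 S=130.3842 intr=0.0000 cont=3.4948 V=3.4948[hold]; j=1 S=152.6532 intr=0.0000 cont=0.7912 V=0.7912[hold]  S*(1)=-
k=0: j=0 S=141.0800 intr=0.0000 cont=2.1386 V=2.1386[hold]  S*(0)=-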